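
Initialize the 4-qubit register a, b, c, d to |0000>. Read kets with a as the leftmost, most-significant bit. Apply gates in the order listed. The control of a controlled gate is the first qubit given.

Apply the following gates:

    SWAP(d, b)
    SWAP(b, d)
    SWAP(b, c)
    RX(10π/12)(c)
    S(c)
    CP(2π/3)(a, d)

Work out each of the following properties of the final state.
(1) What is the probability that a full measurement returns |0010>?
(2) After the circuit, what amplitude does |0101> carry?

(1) A full measurement returns |0010> with probability sqrt(3)/4 + 1/2.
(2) The final state's coefficient on |0101> equals 0.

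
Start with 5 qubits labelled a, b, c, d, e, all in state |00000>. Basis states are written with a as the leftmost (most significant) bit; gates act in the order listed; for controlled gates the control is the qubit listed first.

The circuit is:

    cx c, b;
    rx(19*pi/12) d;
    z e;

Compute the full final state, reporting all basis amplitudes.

The final amplitudes are -sqrt(sqrt(2) + 2)/4 - sqrt(6 - 3*sqrt(2))/4 on |00000>, -I*sqrt(3*sqrt(2) + 6)/4 + I*sqrt(2 - sqrt(2))/4 on |00010>, and 0 on every other basis state.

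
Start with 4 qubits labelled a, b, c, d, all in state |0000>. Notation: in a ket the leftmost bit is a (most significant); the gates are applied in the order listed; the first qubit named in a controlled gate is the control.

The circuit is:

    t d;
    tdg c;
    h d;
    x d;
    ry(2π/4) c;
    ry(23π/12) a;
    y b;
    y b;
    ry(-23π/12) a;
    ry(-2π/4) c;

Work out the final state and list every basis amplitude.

The final amplitudes are sqrt(2)/2 on |0000>, sqrt(2)/2 on |0001>, and 0 on every other basis state. Key observation: steps 5-10 multiply out to the identity, so the circuit reduces to the remaining gates.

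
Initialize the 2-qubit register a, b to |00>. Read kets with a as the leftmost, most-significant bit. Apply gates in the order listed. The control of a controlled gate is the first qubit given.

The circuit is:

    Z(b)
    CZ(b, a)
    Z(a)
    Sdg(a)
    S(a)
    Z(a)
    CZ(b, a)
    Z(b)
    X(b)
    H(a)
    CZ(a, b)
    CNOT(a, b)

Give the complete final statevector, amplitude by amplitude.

The resulting statevector has amplitude 0 on |00>, sqrt(2)/2 on |01>, -sqrt(2)/2 on |10>, 0 on |11>. Key observation: gates 1-8 undo each other exactly, leaving only the rest of the circuit to track.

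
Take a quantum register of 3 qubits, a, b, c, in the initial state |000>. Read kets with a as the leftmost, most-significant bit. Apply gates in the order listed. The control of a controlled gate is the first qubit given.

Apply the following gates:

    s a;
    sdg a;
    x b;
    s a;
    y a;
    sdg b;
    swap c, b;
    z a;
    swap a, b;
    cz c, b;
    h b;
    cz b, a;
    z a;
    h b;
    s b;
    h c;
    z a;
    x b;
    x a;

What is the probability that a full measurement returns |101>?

Outcome |101> occurs with probability 1/2. Key observation: steps 1-2 multiply out to the identity, so the circuit reduces to the remaining gates.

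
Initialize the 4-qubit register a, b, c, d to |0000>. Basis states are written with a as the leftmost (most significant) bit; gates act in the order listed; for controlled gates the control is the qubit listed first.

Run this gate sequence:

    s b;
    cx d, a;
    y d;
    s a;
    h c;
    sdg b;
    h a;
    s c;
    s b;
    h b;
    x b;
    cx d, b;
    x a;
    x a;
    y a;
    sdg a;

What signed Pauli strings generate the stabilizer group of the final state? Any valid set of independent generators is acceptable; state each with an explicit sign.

The final state is stabilized by the group generated by +YIII, +IXII, +IIYI, -IIIZ; other independent generating sets are equally valid.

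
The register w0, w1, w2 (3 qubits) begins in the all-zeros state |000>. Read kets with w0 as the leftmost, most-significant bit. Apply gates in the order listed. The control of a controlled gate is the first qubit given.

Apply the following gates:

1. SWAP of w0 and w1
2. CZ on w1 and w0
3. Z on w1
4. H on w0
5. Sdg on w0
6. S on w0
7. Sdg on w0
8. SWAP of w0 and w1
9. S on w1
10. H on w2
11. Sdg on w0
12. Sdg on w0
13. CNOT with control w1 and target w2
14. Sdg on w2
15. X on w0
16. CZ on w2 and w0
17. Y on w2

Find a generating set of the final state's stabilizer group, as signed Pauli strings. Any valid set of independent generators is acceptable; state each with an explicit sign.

One valid set of independent stabilizer generators is +IXI, +IIY, -ZII (any independent generating set of the same group is equally correct).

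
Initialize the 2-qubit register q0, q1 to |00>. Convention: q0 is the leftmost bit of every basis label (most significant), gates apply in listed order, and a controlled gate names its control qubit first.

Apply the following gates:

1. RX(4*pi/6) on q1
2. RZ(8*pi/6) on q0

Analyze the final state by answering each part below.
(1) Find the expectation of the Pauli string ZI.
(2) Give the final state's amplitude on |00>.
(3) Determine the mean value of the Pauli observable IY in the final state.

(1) The observable ZI averages to 1.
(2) |00> carries amplitude -exp(I*pi/3)/2 in the final state.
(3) The observable IY averages to -sqrt(3)/2.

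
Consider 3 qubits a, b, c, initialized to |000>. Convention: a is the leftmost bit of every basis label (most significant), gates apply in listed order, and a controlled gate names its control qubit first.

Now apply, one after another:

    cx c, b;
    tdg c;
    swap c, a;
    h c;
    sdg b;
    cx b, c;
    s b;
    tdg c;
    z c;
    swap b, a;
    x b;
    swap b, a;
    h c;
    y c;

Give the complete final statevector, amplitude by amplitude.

After the circuit, the state carries amplitude -I/2 - exp(I*pi/4)/2 on |100>, -exp(I*pi/4)/2 + I/2 on |101>, and 0 on every other basis state.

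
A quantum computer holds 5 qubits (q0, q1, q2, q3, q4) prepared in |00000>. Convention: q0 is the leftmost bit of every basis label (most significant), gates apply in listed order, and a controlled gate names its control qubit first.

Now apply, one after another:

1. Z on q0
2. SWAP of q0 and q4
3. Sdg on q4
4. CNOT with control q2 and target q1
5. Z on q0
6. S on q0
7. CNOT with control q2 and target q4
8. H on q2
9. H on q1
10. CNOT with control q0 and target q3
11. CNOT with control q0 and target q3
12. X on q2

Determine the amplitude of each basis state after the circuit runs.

The resulting statevector has amplitude 1/2 on |00000>, 1/2 on |00100>, 1/2 on |01000>, 1/2 on |01100>, and 0 on every other basis state. Key observation: gates 10-11 undo each other exactly, leaving only the rest of the circuit to track.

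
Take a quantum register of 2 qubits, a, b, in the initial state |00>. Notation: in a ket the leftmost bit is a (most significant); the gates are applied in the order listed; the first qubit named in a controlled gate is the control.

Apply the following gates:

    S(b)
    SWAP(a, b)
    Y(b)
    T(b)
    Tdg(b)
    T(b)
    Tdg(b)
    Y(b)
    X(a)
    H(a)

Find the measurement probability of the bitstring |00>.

A full measurement returns |00> with probability 1/2. Key observation: steps 3-8 multiply out to the identity, so the circuit reduces to the remaining gates.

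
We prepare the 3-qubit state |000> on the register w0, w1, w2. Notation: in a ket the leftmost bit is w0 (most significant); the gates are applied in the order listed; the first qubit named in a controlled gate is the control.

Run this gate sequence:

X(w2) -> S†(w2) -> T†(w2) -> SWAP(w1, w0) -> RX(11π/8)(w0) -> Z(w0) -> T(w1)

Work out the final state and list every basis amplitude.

The final amplitudes are exp(I*pi/4)*cos(5*pi/16) on |001>, -exp(3*I*pi/4)*sin(5*pi/16) on |101>, and 0 on every other basis state.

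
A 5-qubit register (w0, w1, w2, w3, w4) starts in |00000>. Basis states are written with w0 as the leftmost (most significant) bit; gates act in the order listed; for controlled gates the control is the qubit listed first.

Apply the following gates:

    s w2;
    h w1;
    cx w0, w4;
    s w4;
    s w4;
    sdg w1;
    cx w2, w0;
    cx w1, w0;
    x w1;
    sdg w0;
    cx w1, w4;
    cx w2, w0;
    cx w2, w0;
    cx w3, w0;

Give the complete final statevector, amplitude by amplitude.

After the circuit, the state carries amplitude sqrt(2)/2 on |01001>, -sqrt(2)/2 on |10000>, and 0 on every other basis state. Key observation: steps 12-13 multiply out to the identity, so the circuit reduces to the remaining gates.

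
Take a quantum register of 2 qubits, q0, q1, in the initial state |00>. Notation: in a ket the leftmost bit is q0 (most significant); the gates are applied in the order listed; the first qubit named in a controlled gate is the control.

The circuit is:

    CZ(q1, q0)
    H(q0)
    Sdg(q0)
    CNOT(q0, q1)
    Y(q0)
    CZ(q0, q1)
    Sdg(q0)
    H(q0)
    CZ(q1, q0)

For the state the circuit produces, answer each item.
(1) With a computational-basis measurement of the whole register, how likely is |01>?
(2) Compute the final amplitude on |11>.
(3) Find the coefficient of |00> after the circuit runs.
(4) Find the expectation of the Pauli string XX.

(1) Outcome |01> occurs with probability 1/4.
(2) |11> carries amplitude 1/2 in the final state.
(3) |00> carries amplitude 1/2 in the final state.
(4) In the final state, XX has expectation 1.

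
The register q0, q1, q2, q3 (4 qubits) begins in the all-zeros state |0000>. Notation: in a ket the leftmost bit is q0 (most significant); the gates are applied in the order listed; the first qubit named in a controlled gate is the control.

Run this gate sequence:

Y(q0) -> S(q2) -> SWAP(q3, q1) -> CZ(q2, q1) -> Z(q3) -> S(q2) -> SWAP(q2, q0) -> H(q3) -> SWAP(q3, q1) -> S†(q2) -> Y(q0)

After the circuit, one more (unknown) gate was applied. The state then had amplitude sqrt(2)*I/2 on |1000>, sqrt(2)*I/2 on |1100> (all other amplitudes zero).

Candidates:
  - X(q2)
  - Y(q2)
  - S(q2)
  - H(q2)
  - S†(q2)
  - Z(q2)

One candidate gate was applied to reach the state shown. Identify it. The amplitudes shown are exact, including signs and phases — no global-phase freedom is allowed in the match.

The applied gate was X(q2).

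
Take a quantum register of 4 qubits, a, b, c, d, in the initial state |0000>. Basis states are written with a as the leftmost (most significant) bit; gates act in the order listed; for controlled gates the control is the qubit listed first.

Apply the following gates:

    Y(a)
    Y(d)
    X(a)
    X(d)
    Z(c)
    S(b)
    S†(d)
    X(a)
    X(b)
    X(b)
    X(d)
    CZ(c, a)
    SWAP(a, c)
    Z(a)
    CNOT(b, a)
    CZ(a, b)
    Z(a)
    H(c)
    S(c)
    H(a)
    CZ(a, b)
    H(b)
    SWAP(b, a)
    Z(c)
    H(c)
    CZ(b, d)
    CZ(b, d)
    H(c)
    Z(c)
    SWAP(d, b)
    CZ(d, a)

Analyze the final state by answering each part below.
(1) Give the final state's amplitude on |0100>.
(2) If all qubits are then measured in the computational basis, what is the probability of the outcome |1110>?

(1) The amplitude on |0100> is -sqrt(2)/4. Key observation: steps 24-29 multiply out to the identity, so the circuit reduces to the remaining gates.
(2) The probability of measuring |1110> is 1/8.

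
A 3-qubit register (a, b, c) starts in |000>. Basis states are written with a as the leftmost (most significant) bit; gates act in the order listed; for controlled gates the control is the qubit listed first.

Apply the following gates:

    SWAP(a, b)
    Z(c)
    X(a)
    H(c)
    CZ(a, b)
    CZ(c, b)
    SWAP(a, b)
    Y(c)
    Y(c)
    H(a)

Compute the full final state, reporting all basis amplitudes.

The final amplitudes are 0 on |000>, 0 on |001>, 1/2 on |010>, 1/2 on |011>, 0 on |100>, 0 on |101>, 1/2 on |110>, 1/2 on |111>.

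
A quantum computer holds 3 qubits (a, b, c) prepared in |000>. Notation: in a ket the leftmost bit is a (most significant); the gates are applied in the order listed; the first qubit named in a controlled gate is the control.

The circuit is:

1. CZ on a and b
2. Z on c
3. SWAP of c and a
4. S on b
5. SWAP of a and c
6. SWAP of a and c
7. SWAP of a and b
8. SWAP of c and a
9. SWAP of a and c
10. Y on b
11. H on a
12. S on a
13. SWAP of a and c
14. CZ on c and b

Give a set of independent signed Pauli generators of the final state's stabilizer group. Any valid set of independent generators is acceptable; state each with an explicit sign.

One valid set of independent stabilizer generators is -IIY, +ZII, -IZI (any independent generating set of the same group is equally correct).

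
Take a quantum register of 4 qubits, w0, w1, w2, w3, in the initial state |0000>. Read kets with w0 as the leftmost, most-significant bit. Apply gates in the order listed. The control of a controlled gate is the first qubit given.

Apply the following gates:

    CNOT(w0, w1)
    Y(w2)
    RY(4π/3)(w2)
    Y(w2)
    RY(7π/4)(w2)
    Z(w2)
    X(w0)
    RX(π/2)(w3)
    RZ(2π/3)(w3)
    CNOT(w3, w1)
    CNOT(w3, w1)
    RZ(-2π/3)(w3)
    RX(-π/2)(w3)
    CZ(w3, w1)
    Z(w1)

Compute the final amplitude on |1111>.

|1111> carries amplitude 0 in the final state. Key observation: gates 8-13 undo each other exactly, leaving only the rest of the circuit to track.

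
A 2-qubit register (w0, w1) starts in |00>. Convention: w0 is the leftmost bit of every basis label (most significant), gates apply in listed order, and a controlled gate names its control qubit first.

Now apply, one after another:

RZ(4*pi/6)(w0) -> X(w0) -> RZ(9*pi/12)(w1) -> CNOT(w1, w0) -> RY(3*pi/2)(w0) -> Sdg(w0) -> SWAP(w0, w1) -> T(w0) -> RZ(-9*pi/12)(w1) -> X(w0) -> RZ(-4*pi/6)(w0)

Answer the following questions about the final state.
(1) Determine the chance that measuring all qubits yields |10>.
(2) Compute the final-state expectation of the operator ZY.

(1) A full measurement returns |10> with probability 1/2.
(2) The expectation value of ZY is -sqrt(2)/2.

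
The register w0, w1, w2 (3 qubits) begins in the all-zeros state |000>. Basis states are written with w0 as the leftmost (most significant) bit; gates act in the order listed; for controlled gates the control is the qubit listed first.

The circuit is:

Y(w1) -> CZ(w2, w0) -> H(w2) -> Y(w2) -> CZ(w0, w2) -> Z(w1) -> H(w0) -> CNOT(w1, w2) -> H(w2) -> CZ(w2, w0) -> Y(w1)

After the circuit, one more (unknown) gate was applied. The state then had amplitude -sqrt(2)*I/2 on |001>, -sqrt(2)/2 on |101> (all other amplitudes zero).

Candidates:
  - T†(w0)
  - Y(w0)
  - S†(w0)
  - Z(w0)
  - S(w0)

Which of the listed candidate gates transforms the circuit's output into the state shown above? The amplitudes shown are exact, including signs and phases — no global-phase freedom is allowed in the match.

The unique candidate consistent with the amplitudes is S(w0).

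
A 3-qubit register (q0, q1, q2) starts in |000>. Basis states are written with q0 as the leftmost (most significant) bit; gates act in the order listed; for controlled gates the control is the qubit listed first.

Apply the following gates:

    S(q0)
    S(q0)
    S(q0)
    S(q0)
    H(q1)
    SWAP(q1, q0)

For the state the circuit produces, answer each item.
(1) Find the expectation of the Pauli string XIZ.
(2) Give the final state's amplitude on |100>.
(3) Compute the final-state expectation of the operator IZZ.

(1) The observable XIZ averages to 1.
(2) The amplitude on |100> is sqrt(2)/2.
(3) The expectation value of IZZ is 1.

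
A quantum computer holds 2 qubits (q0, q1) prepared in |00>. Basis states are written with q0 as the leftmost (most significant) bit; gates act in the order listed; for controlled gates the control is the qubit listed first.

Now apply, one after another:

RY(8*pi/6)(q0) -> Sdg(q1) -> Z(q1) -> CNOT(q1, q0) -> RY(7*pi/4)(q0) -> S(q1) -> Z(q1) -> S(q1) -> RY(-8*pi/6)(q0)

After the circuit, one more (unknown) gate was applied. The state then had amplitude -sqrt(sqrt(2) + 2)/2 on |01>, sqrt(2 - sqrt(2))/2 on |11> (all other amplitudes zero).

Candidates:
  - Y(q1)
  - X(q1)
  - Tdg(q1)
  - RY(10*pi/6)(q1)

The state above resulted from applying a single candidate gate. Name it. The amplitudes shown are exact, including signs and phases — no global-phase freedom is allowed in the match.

The applied gate was X(q1).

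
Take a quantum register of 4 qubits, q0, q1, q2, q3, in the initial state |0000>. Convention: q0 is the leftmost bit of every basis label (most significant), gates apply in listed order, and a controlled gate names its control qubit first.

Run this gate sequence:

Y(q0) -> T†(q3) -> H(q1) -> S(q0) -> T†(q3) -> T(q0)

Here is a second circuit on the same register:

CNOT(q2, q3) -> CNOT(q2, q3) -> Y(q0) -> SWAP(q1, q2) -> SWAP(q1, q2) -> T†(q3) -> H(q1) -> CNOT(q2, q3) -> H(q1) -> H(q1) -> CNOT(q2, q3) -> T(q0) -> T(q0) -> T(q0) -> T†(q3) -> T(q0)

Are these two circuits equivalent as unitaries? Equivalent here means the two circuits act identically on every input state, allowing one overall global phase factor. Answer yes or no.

No, they are not equivalent — no single phase factor reconciles the two unitaries.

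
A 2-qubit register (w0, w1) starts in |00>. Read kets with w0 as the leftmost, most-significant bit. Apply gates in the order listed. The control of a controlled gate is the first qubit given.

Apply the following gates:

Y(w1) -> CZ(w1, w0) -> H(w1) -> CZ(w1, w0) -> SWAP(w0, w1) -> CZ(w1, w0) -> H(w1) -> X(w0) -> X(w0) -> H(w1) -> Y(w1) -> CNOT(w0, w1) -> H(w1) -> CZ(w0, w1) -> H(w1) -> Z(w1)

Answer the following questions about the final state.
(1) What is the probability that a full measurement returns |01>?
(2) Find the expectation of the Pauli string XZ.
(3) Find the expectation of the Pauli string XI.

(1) The probability of measuring |01> is 1/2. Key observation: steps 7-10 multiply out to the identity, so the circuit reduces to the remaining gates.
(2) The expectation value of XZ is 1.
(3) The expectation value of XI is -1.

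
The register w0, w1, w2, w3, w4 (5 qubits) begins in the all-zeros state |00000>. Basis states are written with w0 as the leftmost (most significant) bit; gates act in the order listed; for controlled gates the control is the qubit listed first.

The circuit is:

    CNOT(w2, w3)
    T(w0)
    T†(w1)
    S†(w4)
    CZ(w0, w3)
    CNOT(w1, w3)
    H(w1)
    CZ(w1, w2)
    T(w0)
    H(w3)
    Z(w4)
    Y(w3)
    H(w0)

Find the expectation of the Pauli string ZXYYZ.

In the final state, ZXYYZ has expectation 0.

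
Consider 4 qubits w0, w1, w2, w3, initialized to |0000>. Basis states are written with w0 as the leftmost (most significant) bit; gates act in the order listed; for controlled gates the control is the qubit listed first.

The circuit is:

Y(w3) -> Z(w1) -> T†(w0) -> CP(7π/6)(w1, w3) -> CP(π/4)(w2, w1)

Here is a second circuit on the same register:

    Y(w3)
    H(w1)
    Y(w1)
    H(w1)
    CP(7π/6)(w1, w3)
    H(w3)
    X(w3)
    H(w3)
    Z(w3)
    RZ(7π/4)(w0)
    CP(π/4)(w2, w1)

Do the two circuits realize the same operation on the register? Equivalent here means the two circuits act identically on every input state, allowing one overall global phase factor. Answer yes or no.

No: there is an input state on which the two circuits produce genuinely different outputs (not merely differing by a phase).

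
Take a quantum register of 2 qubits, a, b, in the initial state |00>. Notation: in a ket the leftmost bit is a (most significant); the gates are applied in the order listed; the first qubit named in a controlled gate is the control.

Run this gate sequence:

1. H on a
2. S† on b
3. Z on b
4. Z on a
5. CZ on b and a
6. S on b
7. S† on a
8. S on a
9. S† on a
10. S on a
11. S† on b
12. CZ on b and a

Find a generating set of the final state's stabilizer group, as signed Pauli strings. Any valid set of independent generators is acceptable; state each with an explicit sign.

The final state is stabilized by the group generated by -XI, +IZ; other independent generating sets are equally valid. Key observation: steps 5-12 multiply out to the identity, so the circuit reduces to the remaining gates.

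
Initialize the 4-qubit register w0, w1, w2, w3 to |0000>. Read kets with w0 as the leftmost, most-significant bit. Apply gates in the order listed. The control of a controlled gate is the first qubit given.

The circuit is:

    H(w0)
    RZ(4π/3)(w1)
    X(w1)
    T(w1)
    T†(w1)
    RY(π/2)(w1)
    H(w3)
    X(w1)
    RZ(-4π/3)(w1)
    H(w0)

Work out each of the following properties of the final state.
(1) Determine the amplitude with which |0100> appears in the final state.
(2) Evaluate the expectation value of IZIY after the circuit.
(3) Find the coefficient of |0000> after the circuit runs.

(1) |0100> carries amplitude -exp(2*I*pi/3)/2 in the final state.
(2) In the final state, IZIY has expectation 0.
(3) The final state's coefficient on |0000> equals 1/2.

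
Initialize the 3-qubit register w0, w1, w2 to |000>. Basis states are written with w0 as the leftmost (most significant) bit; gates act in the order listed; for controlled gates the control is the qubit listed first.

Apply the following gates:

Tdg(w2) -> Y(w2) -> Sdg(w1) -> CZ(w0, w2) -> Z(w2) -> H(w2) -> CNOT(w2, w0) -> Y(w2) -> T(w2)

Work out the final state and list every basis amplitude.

The resulting statevector has amplitude sqrt(2)*exp(I*pi/4)/2 on |001>, sqrt(2)/2 on |100>, and 0 on every other basis state.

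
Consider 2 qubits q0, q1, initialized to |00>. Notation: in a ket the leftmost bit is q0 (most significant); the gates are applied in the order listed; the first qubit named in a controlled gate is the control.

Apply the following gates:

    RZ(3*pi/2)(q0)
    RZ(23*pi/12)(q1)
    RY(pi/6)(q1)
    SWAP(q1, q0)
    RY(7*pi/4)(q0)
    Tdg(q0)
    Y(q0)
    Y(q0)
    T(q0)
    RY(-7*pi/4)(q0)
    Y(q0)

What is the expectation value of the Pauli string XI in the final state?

In the final state, XI has expectation -1/2.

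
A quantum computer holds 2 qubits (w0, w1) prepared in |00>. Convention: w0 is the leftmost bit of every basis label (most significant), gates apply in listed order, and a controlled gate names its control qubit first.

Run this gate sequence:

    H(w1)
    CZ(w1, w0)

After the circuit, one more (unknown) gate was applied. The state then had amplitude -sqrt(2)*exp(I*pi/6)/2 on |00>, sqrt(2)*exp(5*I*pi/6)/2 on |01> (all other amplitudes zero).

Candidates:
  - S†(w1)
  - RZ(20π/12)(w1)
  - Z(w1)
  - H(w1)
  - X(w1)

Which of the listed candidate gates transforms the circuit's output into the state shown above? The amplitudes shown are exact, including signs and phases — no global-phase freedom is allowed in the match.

It was RZ(20π/12)(w1) that produced the state shown.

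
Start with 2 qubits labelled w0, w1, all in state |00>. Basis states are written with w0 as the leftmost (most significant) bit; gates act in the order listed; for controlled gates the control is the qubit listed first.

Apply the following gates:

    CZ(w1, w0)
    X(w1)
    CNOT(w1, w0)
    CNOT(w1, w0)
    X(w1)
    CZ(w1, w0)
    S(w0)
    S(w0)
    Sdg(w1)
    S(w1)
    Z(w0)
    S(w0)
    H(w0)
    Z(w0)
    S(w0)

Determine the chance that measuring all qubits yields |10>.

A full measurement returns |10> with probability 1/2. Key observation: the block from step 1 through step 6 cancels to the identity and can be dropped.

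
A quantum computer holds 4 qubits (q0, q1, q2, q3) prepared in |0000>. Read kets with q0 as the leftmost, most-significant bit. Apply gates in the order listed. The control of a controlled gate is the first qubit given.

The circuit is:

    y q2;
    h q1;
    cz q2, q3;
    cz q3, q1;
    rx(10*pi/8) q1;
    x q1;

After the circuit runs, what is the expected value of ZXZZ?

The expectation value of ZXZZ is -1.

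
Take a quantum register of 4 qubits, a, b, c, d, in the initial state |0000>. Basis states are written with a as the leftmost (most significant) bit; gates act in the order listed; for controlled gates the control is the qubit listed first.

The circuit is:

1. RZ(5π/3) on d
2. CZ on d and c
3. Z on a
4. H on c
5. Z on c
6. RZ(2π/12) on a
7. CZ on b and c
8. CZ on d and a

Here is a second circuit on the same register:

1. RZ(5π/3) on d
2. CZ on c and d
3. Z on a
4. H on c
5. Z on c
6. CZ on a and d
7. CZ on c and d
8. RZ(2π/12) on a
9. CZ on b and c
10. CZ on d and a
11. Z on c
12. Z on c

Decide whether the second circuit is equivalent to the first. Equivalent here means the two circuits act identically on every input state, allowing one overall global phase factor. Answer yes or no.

No — the two circuits implement different unitaries, even allowing a global phase.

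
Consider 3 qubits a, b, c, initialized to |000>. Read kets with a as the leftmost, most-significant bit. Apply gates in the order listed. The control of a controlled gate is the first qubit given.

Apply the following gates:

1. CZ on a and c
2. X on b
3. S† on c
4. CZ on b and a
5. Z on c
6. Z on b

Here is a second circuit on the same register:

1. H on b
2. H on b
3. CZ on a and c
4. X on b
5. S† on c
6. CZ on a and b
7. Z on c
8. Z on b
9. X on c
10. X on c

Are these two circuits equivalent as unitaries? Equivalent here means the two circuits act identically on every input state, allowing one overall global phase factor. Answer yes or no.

Yes, they are equivalent — the unitaries differ by at most a global phase.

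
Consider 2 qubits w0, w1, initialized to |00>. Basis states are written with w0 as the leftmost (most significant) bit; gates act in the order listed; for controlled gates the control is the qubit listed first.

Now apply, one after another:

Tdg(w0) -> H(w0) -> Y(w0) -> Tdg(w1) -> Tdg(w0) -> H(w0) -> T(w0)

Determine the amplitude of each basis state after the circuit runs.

After the circuit, the state carries amplitude -I/2 + exp(I*pi/4)/2 on |00>, 0 on |01>, -I/2 - exp(3*I*pi/4)/2 on |10>, 0 on |11>.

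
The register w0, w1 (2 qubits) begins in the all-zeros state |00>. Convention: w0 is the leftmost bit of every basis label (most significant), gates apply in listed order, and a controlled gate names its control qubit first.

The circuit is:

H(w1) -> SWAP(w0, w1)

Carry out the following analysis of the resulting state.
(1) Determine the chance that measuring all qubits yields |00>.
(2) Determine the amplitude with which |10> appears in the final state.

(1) The probability of measuring |00> is 1/2.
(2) |10> carries amplitude sqrt(2)/2 in the final state.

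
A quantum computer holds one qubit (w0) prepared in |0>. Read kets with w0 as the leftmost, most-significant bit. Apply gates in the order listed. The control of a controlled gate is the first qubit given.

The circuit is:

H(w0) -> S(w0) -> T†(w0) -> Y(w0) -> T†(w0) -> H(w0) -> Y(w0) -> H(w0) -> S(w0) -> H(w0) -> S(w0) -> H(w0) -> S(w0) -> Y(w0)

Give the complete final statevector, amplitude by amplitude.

The final amplitudes are sqrt(2)*exp(I*pi/4)/2 on |0>, -sqrt(2)*exp(3*I*pi/4)/2 on |1>.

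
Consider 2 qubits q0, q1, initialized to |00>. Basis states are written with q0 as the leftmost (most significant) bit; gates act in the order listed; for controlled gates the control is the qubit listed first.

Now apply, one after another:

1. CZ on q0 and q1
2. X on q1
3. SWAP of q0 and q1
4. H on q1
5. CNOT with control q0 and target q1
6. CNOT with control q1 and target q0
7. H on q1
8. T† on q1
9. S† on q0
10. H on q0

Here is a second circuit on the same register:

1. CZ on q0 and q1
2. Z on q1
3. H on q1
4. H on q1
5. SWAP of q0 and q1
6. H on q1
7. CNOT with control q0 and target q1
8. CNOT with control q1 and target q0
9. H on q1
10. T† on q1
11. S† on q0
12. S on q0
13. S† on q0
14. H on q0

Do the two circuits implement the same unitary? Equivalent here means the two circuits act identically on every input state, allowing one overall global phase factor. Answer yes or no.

No — the two circuits implement different unitaries, even allowing a global phase.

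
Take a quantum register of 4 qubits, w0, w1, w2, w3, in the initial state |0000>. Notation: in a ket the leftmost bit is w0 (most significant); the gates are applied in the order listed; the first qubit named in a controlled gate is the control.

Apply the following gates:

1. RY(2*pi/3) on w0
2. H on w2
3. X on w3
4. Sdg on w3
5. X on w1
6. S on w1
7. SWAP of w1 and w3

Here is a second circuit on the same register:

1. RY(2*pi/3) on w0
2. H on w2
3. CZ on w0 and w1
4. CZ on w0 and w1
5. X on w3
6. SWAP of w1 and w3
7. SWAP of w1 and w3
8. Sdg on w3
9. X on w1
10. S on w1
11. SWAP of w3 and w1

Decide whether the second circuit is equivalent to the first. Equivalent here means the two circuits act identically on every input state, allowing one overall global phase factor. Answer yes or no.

Yes — the two circuits implement the same unitary up to a global phase.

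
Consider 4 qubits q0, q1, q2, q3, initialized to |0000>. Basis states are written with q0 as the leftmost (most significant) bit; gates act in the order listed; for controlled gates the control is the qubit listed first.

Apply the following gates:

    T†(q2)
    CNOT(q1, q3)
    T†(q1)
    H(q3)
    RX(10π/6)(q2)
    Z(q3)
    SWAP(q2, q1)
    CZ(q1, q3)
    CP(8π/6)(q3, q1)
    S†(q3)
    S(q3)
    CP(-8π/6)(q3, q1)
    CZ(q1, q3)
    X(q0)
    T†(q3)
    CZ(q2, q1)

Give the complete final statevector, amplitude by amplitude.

The resulting statevector has amplitude -sqrt(6)/4 on |1000>, -sqrt(6)*exp(3*I*pi/4)/4 on |1001>, -sqrt(2)*I/4 on |1100>, sqrt(2)*exp(I*pi/4)/4 on |1101>, and 0 on every other basis state.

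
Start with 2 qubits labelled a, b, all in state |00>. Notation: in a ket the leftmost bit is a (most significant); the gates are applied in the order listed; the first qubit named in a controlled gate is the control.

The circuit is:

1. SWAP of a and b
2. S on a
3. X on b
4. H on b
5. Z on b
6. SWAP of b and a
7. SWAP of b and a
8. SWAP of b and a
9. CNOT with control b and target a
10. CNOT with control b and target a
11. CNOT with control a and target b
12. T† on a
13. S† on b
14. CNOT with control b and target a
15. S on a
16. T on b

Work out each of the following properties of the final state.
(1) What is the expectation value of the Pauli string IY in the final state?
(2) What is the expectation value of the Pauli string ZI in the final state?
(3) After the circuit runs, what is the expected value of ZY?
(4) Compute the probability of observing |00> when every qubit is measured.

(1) The observable IY averages to -1. Key observation: gates 7-8 undo each other exactly, leaving only the rest of the circuit to track.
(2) In the final state, ZI has expectation 1.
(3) In the final state, ZY has expectation -1.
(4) Outcome |00> occurs with probability 1/2.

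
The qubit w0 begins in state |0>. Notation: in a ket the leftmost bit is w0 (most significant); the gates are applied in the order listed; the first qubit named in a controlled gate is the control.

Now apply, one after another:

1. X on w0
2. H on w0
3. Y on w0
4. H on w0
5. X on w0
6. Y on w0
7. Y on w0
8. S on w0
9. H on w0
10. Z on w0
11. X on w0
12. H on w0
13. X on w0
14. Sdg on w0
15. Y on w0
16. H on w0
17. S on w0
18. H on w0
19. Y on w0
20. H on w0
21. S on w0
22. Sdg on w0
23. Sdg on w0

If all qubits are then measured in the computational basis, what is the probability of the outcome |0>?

Outcome |0> occurs with probability 1/2.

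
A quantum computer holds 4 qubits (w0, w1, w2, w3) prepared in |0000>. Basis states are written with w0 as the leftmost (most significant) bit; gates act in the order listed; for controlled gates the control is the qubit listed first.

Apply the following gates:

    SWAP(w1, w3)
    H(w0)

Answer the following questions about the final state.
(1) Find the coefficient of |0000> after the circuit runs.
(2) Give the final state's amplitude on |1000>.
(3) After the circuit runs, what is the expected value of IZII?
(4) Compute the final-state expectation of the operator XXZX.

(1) The amplitude on |0000> is sqrt(2)/2.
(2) The amplitude on |1000> is sqrt(2)/2.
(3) The expectation value of IZII is 1.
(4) The observable XXZX averages to 0.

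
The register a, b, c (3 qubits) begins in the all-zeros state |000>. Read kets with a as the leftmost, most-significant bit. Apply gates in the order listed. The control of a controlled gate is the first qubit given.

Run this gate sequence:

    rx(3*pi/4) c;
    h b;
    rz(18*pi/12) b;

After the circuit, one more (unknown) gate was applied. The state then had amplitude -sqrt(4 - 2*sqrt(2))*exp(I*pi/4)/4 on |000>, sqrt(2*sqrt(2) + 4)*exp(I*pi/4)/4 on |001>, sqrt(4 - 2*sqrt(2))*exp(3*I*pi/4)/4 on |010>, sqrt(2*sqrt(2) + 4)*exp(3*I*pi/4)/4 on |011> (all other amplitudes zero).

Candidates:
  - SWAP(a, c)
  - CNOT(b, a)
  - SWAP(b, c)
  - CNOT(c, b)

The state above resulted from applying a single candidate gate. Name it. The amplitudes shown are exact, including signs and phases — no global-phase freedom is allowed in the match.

The unique candidate consistent with the amplitudes is CNOT(c, b).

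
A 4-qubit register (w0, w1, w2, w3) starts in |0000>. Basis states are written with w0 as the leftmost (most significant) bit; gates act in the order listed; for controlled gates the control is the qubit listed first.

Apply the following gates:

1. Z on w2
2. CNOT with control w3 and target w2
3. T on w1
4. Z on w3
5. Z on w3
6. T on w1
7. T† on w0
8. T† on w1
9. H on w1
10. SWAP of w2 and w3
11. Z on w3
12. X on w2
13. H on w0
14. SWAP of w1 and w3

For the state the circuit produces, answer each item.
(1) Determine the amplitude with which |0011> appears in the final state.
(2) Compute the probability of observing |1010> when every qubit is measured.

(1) The final state's coefficient on |0011> equals 1/2.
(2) The probability of measuring |1010> is 1/4.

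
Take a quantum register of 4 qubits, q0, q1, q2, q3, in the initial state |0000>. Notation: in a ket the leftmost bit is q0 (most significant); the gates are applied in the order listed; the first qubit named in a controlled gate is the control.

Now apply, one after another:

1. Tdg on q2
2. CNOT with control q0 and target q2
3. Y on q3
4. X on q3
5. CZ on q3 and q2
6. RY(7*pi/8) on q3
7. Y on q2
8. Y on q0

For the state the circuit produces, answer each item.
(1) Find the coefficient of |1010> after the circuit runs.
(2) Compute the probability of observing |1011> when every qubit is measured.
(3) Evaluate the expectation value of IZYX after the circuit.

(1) The amplitude on |1010> is -I*sin(pi/16).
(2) A full measurement returns |1011> with probability sin(7*pi/16)**2.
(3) The expectation value of IZYX is 0.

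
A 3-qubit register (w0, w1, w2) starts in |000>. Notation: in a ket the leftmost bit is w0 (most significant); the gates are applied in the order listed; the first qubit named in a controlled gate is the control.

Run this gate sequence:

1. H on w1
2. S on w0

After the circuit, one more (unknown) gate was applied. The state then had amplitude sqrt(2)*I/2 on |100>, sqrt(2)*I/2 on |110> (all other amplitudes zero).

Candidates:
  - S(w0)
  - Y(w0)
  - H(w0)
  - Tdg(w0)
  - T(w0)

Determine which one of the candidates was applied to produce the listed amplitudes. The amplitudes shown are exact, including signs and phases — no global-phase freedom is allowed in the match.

The applied gate was Y(w0).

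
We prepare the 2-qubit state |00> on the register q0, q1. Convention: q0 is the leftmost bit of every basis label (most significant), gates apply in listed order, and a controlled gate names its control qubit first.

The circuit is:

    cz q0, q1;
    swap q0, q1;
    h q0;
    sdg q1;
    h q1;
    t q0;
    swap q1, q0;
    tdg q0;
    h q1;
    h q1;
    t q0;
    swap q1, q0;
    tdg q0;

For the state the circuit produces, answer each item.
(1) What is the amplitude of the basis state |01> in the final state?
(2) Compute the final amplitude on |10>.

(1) The amplitude on |01> is 1/2. Key observation: steps 6-13 multiply out to the identity, so the circuit reduces to the remaining gates.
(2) The amplitude on |10> is 1/2.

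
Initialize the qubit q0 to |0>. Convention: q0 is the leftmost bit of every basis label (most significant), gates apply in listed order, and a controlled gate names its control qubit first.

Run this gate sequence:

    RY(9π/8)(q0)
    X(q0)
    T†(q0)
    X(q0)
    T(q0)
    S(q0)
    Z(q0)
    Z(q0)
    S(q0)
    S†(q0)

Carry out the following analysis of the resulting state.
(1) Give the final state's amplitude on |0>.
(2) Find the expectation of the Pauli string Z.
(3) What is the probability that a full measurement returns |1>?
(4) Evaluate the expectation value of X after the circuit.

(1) |0> carries amplitude exp(3*I*pi/4)*sin(pi/16) in the final state.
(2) The observable Z averages to -sqrt(sqrt(2) + 2)/2.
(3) A full measurement returns |1> with probability sin(7*pi/16)**2.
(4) In the final state, X has expectation sqrt(2 - sqrt(2))/2.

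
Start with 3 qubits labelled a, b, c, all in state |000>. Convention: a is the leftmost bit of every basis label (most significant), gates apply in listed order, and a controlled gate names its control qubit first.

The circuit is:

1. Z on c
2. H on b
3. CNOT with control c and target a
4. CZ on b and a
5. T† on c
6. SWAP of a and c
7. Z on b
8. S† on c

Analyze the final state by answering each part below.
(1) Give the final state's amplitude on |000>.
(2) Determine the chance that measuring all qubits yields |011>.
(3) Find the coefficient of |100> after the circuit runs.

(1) The final state's coefficient on |000> equals sqrt(2)/2.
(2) Outcome |011> occurs with probability 0.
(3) The amplitude on |100> is 0.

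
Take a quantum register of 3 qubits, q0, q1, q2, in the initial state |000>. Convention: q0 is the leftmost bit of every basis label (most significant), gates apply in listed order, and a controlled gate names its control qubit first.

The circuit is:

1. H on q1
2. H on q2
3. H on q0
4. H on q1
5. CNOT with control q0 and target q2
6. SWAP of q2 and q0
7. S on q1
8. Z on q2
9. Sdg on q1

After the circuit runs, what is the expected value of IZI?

The expectation value of IZI is 1.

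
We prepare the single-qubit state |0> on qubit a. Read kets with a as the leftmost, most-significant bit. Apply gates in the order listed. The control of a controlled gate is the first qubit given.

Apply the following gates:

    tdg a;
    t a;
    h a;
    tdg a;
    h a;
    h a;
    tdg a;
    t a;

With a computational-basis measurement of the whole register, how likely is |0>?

A full measurement returns |0> with probability 1/2.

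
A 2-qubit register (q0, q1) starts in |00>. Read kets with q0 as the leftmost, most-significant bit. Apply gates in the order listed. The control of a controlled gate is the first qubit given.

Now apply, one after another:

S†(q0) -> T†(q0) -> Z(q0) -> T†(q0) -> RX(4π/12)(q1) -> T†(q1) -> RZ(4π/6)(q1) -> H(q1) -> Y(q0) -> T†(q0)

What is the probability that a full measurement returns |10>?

A full measurement returns |10> with probability sqrt(6)/16 + 3*sqrt(2)/16 + 1/2.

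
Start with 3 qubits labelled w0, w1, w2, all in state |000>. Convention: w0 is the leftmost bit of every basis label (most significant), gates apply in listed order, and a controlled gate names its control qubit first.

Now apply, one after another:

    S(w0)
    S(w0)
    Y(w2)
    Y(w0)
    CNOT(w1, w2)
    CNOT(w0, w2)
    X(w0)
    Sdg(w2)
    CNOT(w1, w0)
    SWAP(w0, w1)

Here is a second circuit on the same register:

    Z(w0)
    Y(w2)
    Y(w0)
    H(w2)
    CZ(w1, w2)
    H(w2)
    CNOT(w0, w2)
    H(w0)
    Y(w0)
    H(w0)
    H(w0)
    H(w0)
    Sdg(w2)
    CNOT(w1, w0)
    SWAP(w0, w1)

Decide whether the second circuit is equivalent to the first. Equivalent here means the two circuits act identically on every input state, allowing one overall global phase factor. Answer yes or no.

No, they are not equivalent — no single phase factor reconciles the two unitaries.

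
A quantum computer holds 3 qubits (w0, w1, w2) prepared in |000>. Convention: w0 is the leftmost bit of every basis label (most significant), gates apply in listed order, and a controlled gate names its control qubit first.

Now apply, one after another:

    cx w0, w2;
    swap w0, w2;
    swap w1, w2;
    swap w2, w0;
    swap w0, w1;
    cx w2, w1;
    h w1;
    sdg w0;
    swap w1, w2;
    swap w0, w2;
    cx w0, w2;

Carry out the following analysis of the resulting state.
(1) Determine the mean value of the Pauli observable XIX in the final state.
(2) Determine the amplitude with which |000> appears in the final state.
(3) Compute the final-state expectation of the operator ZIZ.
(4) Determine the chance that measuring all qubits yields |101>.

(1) The expectation value of XIX is 1.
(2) The final state's coefficient on |000> equals sqrt(2)/2.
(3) In the final state, ZIZ has expectation 1.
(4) A full measurement returns |101> with probability 1/2.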